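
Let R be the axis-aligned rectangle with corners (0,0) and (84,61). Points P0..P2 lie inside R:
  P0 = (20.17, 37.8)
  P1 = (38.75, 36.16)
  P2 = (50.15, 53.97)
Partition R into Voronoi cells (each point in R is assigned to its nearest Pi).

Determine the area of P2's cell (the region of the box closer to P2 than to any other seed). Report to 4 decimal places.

Area of P2's cell: 1302.0470

1. box [0,84]×[0,61]: [(0, 0) (84, 0) (84, 61) (0, 61)]
2. ⊥bis P2·P0 via (35.16,45.885): [(59.9085, 0) (84, 0) (84, 61) (27.0076, 61)]  |A|=2473.0591
3. ⊥bis P2·P1 via (44.45,45.065): [(30.9371, 53.7145) (84, 19.7494) (84, 61) (27.0076, 61)]  |A|=1302.047
4. canonical 4-gon: [(30.9371, 53.7145) (84, 19.7494) (84, 61) (27.0076, 61)]
5. shoelace: 1302.047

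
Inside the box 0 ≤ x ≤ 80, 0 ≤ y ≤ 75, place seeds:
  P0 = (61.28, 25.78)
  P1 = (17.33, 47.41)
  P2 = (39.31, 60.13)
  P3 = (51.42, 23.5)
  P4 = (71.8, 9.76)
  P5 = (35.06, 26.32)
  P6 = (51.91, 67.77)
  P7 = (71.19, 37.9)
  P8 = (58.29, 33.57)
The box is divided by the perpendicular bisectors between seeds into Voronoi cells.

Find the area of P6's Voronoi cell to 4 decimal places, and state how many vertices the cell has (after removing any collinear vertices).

Area of P6's cell: 665.7417 (5 vertices)

1. box [0,80]×[0,75]: [(0, 0) (80, 0) (80, 75) (0, 75)]
2. ⊥bis P6·P0 via (56.595,46.775): [(0, 34.1459) (80, 51.9978) (80, 75) (0, 75)]  |A|=2554.2518
3. ⊥bis P6·P1 via (34.62,57.59): [(42.8001, 43.6967) (80, 51.9978) (80, 75) (24.3693, 75)]  |A|=1298.5518
4. ⊥bis P6·P2 via (45.61,63.95): [(56.0921, 46.6628) (80, 51.9978) (80, 75) (38.9098, 75)]  |A|=857.1579
5. ⊥bis P6·P3 via (51.665,45.635): [(56.0921, 46.6628) (80, 51.9978) (80, 75) (38.9098, 75)]  |A|=857.1579
6. ⊥bis P6·P4 via (61.855,38.765): [(56.0921, 46.6628) (80, 51.9978) (80, 75) (38.9098, 75)]  |A|=857.1579
7. ⊥bis P6·P5 via (43.485,47.045): [(56.0921, 46.6628) (80, 51.9978) (80, 75) (38.9098, 75)]  |A|=857.1579
8. ⊥bis P6·P7 via (61.55,52.835): [(54.9375, 48.5669) (80, 64.7438) (80, 75) (38.9098, 75)]  |A|=671.593
9. ⊥bis P6·P8 via (55.1,50.67): [(53.8084, 50.4291) (59.4543, 51.4823) (80, 64.7438) (80, 75) (38.9098, 75)]  |A|=665.7417
10. canonical 5-gon: [(53.8084, 50.4291) (59.4543, 51.4823) (80, 64.7438) (80, 75) (38.9098, 75)]
11. shoelace: 665.7417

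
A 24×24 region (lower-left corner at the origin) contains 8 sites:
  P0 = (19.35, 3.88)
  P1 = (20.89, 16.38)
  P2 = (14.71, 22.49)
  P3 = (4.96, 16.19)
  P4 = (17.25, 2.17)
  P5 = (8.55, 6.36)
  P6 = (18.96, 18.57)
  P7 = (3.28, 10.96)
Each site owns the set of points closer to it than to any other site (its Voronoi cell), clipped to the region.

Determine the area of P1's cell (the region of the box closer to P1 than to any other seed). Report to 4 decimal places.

Area of P1's cell: 63.0682

1. box [0,24]×[0,24]: [(0, 0) (24, 0) (24, 24) (0, 24)]
2. ⊥bis P1·P0 via (20.12,10.13): [(0, 12.6088) (24, 9.652) (24, 24) (0, 24)]  |A|=308.8708
3. ⊥bis P1·P2 via (17.8,19.435): [(9.8512, 11.3951) (24, 9.652) (24, 24) (22.3133, 24)]  |A|=112.1341
4. ⊥bis P1·P3 via (12.925,16.285): [(12.946, 14.5254) (12.9879, 11.0087) (24, 9.652) (24, 24) (22.3133, 24)]  |A|=106.6267
5. ⊥bis P1·P4 via (19.07,9.275): [(12.946, 14.5254) (12.9879, 11.0087) (24, 9.652) (24, 24) (22.3133, 24)]  |A|=106.6267
6. ⊥bis P1·P5 via (14.72,11.37): [(12.946, 14.5254) (12.9577, 13.5403) (15.2385, 10.7314) (24, 9.652) (24, 24) (22.3133, 24)]  |A|=103.782
7. ⊥bis P1·P6 via (19.925,17.475): [(14.0016, 12.2548) (15.2385, 10.7314) (24, 9.652) (24, 21.0662)]  |A|=63.0682
8. ⊥bis P1·P7 via (12.085,13.67): [(14.0016, 12.2548) (15.2385, 10.7314) (24, 9.652) (24, 21.0662)]  |A|=63.0682
9. canonical 4-gon: [(14.0016, 12.2548) (15.2385, 10.7314) (24, 9.652) (24, 21.0662)]
10. shoelace: 63.0682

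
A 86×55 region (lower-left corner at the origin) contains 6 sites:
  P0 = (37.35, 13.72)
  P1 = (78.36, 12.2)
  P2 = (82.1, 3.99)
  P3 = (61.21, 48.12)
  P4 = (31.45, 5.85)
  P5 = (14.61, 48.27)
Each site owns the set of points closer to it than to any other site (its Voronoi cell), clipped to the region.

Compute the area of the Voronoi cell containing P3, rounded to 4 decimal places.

Area of P3's cell: 1131.2306

1. box [0,86]×[0,55]: [(0, 0) (86, 0) (86, 55) (0, 55)]
2. ⊥bis P3·P0 via (49.28,30.92): [(86, 5.4508) (86, 55) (14.5628, 55)]  |A|=1769.8263
3. ⊥bis P3·P1 via (69.785,30.16): [(58.2891, 24.6713) (86, 37.9018) (86, 55) (14.5628, 55)]  |A|=1320.2024
4. ⊥bis P3·P2 via (71.655,26.055): [(58.2891, 24.6713) (86, 37.9018) (86, 55) (14.5628, 55)]  |A|=1320.2024
5. ⊥bis P3·P4 via (46.33,26.985): [(58.2891, 24.6713) (86, 37.9018) (86, 55) (14.5628, 55)]  |A|=1320.2024
6. ⊥bis P3·P5 via (37.91,48.195): [(37.8798, 38.8272) (58.2891, 24.6713) (86, 37.9018) (86, 55) (37.9319, 55)]  |A|=1131.2306
7. canonical 5-gon: [(37.8798, 38.8272) (58.2891, 24.6713) (86, 37.9018) (86, 55) (37.9319, 55)]
8. shoelace: 1131.2306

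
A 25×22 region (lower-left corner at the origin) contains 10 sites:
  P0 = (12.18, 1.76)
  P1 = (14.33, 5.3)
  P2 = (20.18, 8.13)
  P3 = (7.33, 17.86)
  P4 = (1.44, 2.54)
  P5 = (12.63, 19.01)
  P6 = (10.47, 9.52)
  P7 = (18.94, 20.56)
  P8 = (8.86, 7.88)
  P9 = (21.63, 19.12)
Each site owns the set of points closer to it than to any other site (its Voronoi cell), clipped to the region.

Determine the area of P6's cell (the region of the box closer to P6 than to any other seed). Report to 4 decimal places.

Area of P6's cell: 44.4541

1. box [0,25]×[0,22]: [(0, 0) (25, 0) (25, 22) (0, 22)]
2. ⊥bis P6·P0 via (11.325,5.64): [(0, 3.1444) (25, 8.6534) (25, 22) (0, 22)]  |A|=402.5269
3. ⊥bis P6·P1 via (12.4,7.41): [(0, 3.1444) (10.192, 5.3903) (25, 18.9351) (25, 22) (0, 22)]  |A|=326.4011
4. ⊥bis P6·P2 via (15.325,8.825): [(0, 3.1444) (10.192, 5.3903) (15.5326, 10.2754) (17.211, 22) (0, 22)]  |A|=266.2315
5. ⊥bis P6·P3 via (8.9,13.69): [(0, 10.3392) (0, 3.1444) (10.192, 5.3903) (15.5326, 10.2754) (16.4271, 16.5239)]  |A|=123.3303
6. ⊥bis P6·P4 via (5.955,6.03): [(2.0326, 11.1044) (6.9942, 4.6857) (10.192, 5.3903) (15.5326, 10.2754) (16.4271, 16.5239)]  |A|=89.748
7. ⊥bis P6·P5 via (11.55,14.265): [(10.8503, 14.4243) (2.0326, 11.1044) (6.9942, 4.6857) (10.192, 5.3903) (15.5326, 10.2754) (15.9601, 13.2612)]  |A|=81.1405
8. ⊥bis P6·P7 via (14.705,15.04): [(10.8503, 14.4243) (2.0326, 11.1044) (6.9942, 4.6857) (10.192, 5.3903) (15.5326, 10.2754) (15.9601, 13.2612)]  |A|=81.1405
9. ⊥bis P6·P8 via (9.665,8.7): [(10.8503, 14.4243) (5.779, 12.5149) (11.6644, 6.7372) (15.5326, 10.2754) (15.9601, 13.2612)]  |A|=44.4541
10. ⊥bis P6·P9 via (16.05,14.32): [(10.8503, 14.4243) (5.779, 12.5149) (11.6644, 6.7372) (15.5326, 10.2754) (15.9601, 13.2612)]  |A|=44.4541
11. canonical 5-gon: [(10.8503, 14.4243) (5.779, 12.5149) (11.6644, 6.7372) (15.5326, 10.2754) (15.9601, 13.2612)]
12. shoelace: 44.4541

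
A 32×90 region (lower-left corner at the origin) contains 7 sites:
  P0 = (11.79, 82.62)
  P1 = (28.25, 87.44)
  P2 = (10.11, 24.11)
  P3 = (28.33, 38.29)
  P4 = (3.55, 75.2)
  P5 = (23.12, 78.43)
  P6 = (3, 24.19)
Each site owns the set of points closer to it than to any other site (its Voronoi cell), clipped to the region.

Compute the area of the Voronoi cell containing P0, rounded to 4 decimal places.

1. box [0,32]×[0,90]: [(0, 0) (32, 0) (32, 90) (0, 90)]
2. ⊥bis P0·P1 via (20.02,85.03): [(0, 0) (32, 0) (32, 44.119) (18.5646, 90) (0, 90)]  |A|=2571.7862
3. ⊥bis P0·P2 via (10.95,53.365): [(0, 53.6794) (29.448, 52.8339) (18.5646, 90) (0, 90)]  |A|=879.7727
4. ⊥bis P0·P3 via (20.06,60.455): [(0, 53.6794) (1.7645, 53.6287) (26.5114, 62.8621) (18.5646, 90) (0, 90)]  |A|=742.1312
5. ⊥bis P0·P4 via (7.67,78.91): [(0, 87.4276) (23.2251, 61.6359) (26.5114, 62.8621) (18.5646, 90) (0, 90)]  |A|=342.6211
6. ⊥bis P0·P5 via (17.455,80.525): [(0, 87.4276) (14.183, 71.6773) (19.6227, 86.3867) (18.5646, 90) (0, 90)]  |A|=205.9292
7. ⊥bis P0·P6 via (7.395,53.405): [(0, 87.4276) (14.183, 71.6773) (19.6227, 86.3867) (18.5646, 90) (0, 90)]  |A|=205.9292
8. canonical 5-gon: [(0, 87.4276) (14.183, 71.6773) (19.6227, 86.3867) (18.5646, 90) (0, 90)]
9. shoelace: 205.9292

Area of P0's cell: 205.9292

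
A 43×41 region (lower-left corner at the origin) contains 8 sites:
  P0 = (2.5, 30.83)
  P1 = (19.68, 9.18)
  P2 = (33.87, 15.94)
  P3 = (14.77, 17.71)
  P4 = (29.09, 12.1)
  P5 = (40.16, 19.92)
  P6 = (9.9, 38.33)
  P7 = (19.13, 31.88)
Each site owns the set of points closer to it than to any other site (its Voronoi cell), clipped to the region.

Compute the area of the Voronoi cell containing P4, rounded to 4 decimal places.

1. box [0,43]×[0,41]: [(0, 0) (43, 0) (43, 41) (0, 41)]
2. ⊥bis P4·P0 via (15.795,21.465): [(0.6751, 0) (43, 0) (43, 41) (29.5555, 41)]  |A|=1143.2746
3. ⊥bis P4·P1 via (24.385,10.64): [(19.4262, 26.6201) (27.6867, 0) (43, 0) (43, 41) (29.5555, 41)]  |A|=783.7486
4. ⊥bis P4·P2 via (31.48,14.02): [(20.3286, 27.9011) (19.4262, 26.6201) (27.6867, 0) (42.7429, 0)]  |A|=227.345
5. ⊥bis P4·P3 via (21.93,14.905): [(24.8275, 22.301) (22.5614, 16.5167) (27.6867, 0) (42.7429, 0)]  |A|=201.4219
6. ⊥bis P4·P5 via (34.625,16.01): [(24.8275, 22.301) (22.5614, 16.5167) (27.6867, 0) (42.7429, 0)]  |A|=201.4219
7. ⊥bis P4·P6 via (19.495,25.215): [(24.8275, 22.301) (22.5614, 16.5167) (27.6867, 0) (42.7429, 0)]  |A|=201.4219
8. ⊥bis P4·P7 via (24.11,21.99): [(24.8275, 22.301) (22.5614, 16.5167) (27.6867, 0) (42.7429, 0)]  |A|=201.4219
9. canonical 4-gon: [(24.8275, 22.301) (22.5614, 16.5167) (27.6867, 0) (42.7429, 0)]
10. shoelace: 201.4219

Area of P4's cell: 201.4219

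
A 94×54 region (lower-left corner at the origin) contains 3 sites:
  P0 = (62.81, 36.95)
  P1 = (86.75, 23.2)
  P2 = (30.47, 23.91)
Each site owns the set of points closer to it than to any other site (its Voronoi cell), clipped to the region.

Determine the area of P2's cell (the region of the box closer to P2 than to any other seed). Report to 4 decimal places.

1. box [0,94]×[0,54]: [(0, 0) (94, 0) (94, 54) (0, 54)]
2. ⊥bis P2·P0 via (46.64,30.43): [(0, 0) (58.9099, 0) (37.1362, 54) (0, 54)]  |A|=2593.2436
3. ⊥bis P2·P1 via (58.61,23.555): [(0, 0) (58.3128, 0) (58.331, 1.4357) (37.1362, 54) (0, 54)]  |A|=2592.8151
4. canonical 5-gon: [(0, 0) (58.3128, 0) (58.331, 1.4357) (37.1362, 54) (0, 54)]
5. shoelace: 2592.8151

Area of P2's cell: 2592.8151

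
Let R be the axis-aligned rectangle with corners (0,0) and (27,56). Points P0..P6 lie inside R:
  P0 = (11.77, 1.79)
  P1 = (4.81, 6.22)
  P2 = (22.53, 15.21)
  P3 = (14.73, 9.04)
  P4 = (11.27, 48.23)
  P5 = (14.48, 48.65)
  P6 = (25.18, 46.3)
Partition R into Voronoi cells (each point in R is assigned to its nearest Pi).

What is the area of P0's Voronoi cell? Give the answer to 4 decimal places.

1. box [0,27]×[0,56]: [(0, 0) (27, 0) (27, 56) (0, 56)]
2. ⊥bis P0·P1 via (8.29,4.005): [(5.7408, 0) (27, 0) (27, 33.4004)]  |A|=355.0322
3. ⊥bis P0·P2 via (17.15,8.5): [(13.1781, 11.6847) (5.7408, 0) (27, 0) (27, 0.6024)]  |A|=128.3661
4. ⊥bis P0·P3 via (13.25,5.415): [(10.0254, 6.7315) (5.7408, 0) (26.5131, 0)]  |A|=69.9144
5. ⊥bis P0·P4 via (11.52,25.01): [(10.0254, 6.7315) (5.7408, 0) (26.5131, 0)]  |A|=69.9144
6. ⊥bis P0·P5 via (13.125,25.22): [(10.0254, 6.7315) (5.7408, 0) (26.5131, 0)]  |A|=69.9144
7. ⊥bis P0·P6 via (18.475,24.045): [(10.0254, 6.7315) (5.7408, 0) (26.5131, 0)]  |A|=69.9144
8. canonical 3-gon: [(10.0254, 6.7315) (5.7408, 0) (26.5131, 0)]
9. shoelace: 69.9144

Area of P0's cell: 69.9144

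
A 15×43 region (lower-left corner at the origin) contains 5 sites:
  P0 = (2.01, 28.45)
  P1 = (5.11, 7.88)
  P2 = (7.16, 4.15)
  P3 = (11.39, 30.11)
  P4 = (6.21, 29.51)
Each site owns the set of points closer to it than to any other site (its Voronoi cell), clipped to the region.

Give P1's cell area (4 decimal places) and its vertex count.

Area of P1's cell: 170.2278 (6 vertices)

1. box [0,15]×[0,43]: [(0, 0) (15, 0) (15, 43) (0, 43)]
2. ⊥bis P1·P0 via (3.56,18.165): [(0, 17.6285) (0, 0) (15, 0) (15, 19.8891)]  |A|=281.3817
3. ⊥bis P1·P2 via (6.135,6.015): [(0, 17.6285) (0, 2.6432) (15, 10.8872) (15, 19.8891)]  |A|=179.9036
4. ⊥bis P1·P3 via (8.25,18.995): [(8.5344, 18.9147) (0, 17.6285) (0, 2.6432) (15, 10.8872) (15, 17.0881)]  |A|=170.8487
5. ⊥bis P1·P4 via (5.66,18.695): [(10.1137, 18.4685) (6.7193, 18.6411) (0, 17.6285) (0, 2.6432) (15, 10.8872) (15, 17.0881)]  |A|=170.2278
6. canonical 6-gon: [(10.1137, 18.4685) (6.7193, 18.6411) (0, 17.6285) (0, 2.6432) (15, 10.8872) (15, 17.0881)]
7. shoelace: 170.2278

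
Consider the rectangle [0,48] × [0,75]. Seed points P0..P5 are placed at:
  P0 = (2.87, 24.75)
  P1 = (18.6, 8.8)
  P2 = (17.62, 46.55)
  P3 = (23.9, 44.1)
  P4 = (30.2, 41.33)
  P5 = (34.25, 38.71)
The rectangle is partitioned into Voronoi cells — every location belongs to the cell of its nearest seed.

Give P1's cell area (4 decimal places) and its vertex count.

Area of P1's cell: 874.2710 (6 vertices)

1. box [0,48]×[0,75]: [(0, 0) (48, 0) (48, 75) (0, 75)]
2. ⊥bis P1·P0 via (10.735,16.775): [(0, 6.1881) (0, 0) (48, 0) (48, 53.526)]  |A|=1433.1377
3. ⊥bis P1·P2 via (18.11,27.675): [(21.8869, 27.773) (0, 6.1881) (0, 0) (48, 0) (48, 28.451)]  |A|=1105.7436
4. ⊥bis P1·P3 via (21.25,26.45): [(20.6384, 26.5418) (0, 6.1881) (0, 0) (48, 0) (48, 22.4337)]  |A|=1007.7706
5. ⊥bis P1·P4 via (24.4,25.065): [(20.5375, 26.4423) (0, 6.1881) (0, 0) (48, 0) (48, 16.6494)]  |A|=926.7763
6. ⊥bis P1·P5 via (26.425,23.755): [(22.8971, 25.6009) (20.5375, 26.4423) (0, 6.1881) (0, 0) (48, 0) (48, 12.4662)]  |A|=874.271
7. canonical 6-gon: [(22.8971, 25.6009) (20.5375, 26.4423) (0, 6.1881) (0, 0) (48, 0) (48, 12.4662)]
8. shoelace: 874.271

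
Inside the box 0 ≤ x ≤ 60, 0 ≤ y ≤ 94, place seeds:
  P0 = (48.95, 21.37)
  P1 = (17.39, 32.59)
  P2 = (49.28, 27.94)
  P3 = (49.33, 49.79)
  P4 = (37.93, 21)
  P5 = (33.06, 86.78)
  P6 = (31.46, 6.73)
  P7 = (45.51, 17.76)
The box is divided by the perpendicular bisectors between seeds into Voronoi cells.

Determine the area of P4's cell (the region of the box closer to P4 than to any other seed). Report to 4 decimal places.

1. box [0,60]×[0,94]: [(0, 0) (60, 0) (60, 94) (0, 94)]
2. ⊥bis P4·P0 via (43.44,21.185): [(0, 0) (44.1513, 0) (40.9952, 94) (0, 94)]  |A|=4001.8858
3. ⊥bis P4·P1 via (27.66,26.795): [(12.5405, 0) (44.1513, 0) (42.376, 52.875)]  |A|=835.709
4. ⊥bis P4·P2 via (43.605,24.47): [(34.6302, 39.1478) (12.5405, 0) (44.1513, 0) (43.3137, 24.9464)]  |A|=721.1088
5. ⊥bis P4·P3 via (43.63,35.395): [(34.7828, 38.8982) (34.543, 38.9932) (12.5405, 0) (44.1513, 0) (43.3137, 24.9464)]  |A|=721.0861
6. ⊥bis P4·P5 via (35.495,53.89): [(34.7828, 38.8982) (34.543, 38.9932) (12.5405, 0) (44.1513, 0) (43.3137, 24.9464)]  |A|=721.0861
7. ⊥bis P4·P6 via (34.695,13.865): [(34.7828, 38.8982) (34.543, 38.9932) (23.2835, 19.0389) (43.8248, 9.7256) (43.3137, 24.9464)]  |A|=321.8012
8. ⊥bis P4·P7 via (41.72,19.38): [(34.7828, 38.8982) (34.543, 38.9932) (23.2835, 19.0389) (38.6049, 12.0922) (43.3709, 23.2423) (43.3137, 24.9464)]  |A|=287.0605
9. canonical 6-gon: [(34.7828, 38.8982) (34.543, 38.9932) (23.2835, 19.0389) (38.6049, 12.0922) (43.3709, 23.2423) (43.3137, 24.9464)]
10. shoelace: 287.0605

Area of P4's cell: 287.0605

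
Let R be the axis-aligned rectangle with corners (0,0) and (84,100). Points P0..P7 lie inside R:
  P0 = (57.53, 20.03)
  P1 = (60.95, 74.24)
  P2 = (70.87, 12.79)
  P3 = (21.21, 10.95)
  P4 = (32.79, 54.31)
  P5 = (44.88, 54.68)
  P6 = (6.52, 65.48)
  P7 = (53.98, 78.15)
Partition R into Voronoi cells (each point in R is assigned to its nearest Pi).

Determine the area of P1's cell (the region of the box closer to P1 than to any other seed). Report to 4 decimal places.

1. box [0,84]×[0,100]: [(0, 0) (84, 0) (84, 100) (0, 100)]
2. ⊥bis P1·P0 via (59.24,47.135): [(0, 50.8723) (84, 45.5729) (84, 100) (0, 100)]  |A|=4349.2985
3. ⊥bis P1·P2 via (65.91,43.515): [(0, 50.8723) (80.1591, 45.8153) (84, 46.4353) (84, 100) (0, 100)]  |A|=4347.6424
4. ⊥bis P1·P3 via (41.08,42.595): [(0, 68.3893) (31.0136, 48.9157) (80.1591, 45.8153) (84, 46.4353) (84, 100) (0, 100)]  |A|=4076.0111
5. ⊥bis P1·P4 via (46.87,64.275): [(58.9895, 47.1508) (80.1591, 45.8153) (84, 46.4353) (84, 100) (21.5859, 100)]  |A|=2328.2343
6. ⊥bis P1·P5 via (52.915,64.46): [(38.159, 76.5831) (75.2304, 46.1262) (80.1591, 45.8153) (84, 46.4353) (84, 100) (21.5859, 100)]  |A|=2099.9014
7. ⊥bis P1·P6 via (33.735,69.86): [(31.0324, 86.6527) (38.159, 76.5831) (75.2304, 46.1262) (80.1591, 45.8153) (84, 46.4353) (84, 100) (28.8842, 100)]  |A|=2051.195
8. ⊥bis P1·P7 via (57.465,76.195): [(51.5233, 65.6034) (75.2304, 46.1262) (80.1591, 45.8153) (84, 46.4353) (84, 100) (70.819, 100)]  |A|=1187.684
9. canonical 6-gon: [(51.5233, 65.6034) (75.2304, 46.1262) (80.1591, 45.8153) (84, 46.4353) (84, 100) (70.819, 100)]
10. shoelace: 1187.684

Area of P1's cell: 1187.6840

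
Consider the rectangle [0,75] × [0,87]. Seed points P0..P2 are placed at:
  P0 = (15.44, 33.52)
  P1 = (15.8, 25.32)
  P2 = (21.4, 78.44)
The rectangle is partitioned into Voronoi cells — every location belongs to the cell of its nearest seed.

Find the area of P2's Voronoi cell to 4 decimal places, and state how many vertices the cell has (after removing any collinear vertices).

Area of P2's cell: 2516.3655 (4 vertices)

1. box [0,75]×[0,87]: [(0, 0) (75, 0) (75, 87) (0, 87)]
2. ⊥bis P2·P0 via (18.42,55.98): [(0, 58.424) (75, 48.4729) (75, 87) (0, 87)]  |A|=2516.3655
3. ⊥bis P2·P1 via (18.6,51.88): [(0, 58.424) (75, 48.4729) (75, 87) (0, 87)]  |A|=2516.3655
4. canonical 4-gon: [(0, 58.424) (75, 48.4729) (75, 87) (0, 87)]
5. shoelace: 2516.3655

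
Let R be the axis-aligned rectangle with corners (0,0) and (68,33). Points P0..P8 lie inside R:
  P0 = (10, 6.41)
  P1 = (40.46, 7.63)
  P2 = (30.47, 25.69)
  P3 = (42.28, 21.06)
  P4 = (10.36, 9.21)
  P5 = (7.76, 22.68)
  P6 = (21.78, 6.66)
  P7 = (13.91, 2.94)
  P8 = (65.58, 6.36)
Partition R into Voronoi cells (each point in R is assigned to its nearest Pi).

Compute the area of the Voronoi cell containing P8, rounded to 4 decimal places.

1. box [0,68]×[0,33]: [(0, 0) (68, 0) (68, 33) (0, 33)]
2. ⊥bis P8·P0 via (37.79,6.385): [(37.7843, 0) (68, 0) (68, 33) (37.8139, 33)]  |A|=996.6297
3. ⊥bis P8·P1 via (53.02,6.995): [(52.6664, 0) (68, 0) (68, 33) (54.3347, 33)]  |A|=478.4819
4. ⊥bis P8·P2 via (48.025,16.025): [(54.0278, 26.9281) (52.6664, 0) (68, 0) (68, 33) (57.3707, 33)]  |A|=469.265
5. ⊥bis P8·P3 via (53.93,13.71): [(53.3098, 12.7269) (52.6664, 0) (68, 0) (68, 33) (66.1001, 33)]  |A|=359.2222
6. ⊥bis P8·P4 via (37.97,7.785): [(53.3098, 12.7269) (52.6664, 0) (68, 0) (68, 33) (66.1001, 33)]  |A|=359.2222
7. ⊥bis P8·P5 via (36.67,14.52): [(53.3098, 12.7269) (52.6664, 0) (68, 0) (68, 33) (66.1001, 33)]  |A|=359.2222
8. ⊥bis P8·P6 via (43.68,6.51): [(53.3098, 12.7269) (52.6664, 0) (68, 0) (68, 33) (66.1001, 33)]  |A|=359.2222
9. ⊥bis P8·P7 via (39.745,4.65): [(53.3098, 12.7269) (52.6664, 0) (68, 0) (68, 33) (66.1001, 33)]  |A|=359.2222
10. canonical 5-gon: [(53.3098, 12.7269) (52.6664, 0) (68, 0) (68, 33) (66.1001, 33)]
11. shoelace: 359.2222

Area of P8's cell: 359.2222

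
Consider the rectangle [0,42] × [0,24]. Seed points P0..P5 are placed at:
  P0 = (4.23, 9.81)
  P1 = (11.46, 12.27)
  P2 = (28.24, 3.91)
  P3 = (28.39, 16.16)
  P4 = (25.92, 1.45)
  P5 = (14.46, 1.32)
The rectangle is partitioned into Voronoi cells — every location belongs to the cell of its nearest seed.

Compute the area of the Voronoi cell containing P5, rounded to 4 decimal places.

Area of P5's cell: 91.5843

1. box [0,42]×[0,24]: [(0, 0) (42, 0) (42, 24) (0, 24)]
2. ⊥bis P5·P0 via (9.345,5.565): [(4.7265, 0) (42, 0) (42, 24) (24.6444, 24)]  |A|=655.5484
3. ⊥bis P5·P1 via (12.96,6.795): [(9.6024, 5.8751) (4.7265, 0) (42, 0) (42, 14.7512)]  |A|=348.4441
4. ⊥bis P5·P2 via (21.35,2.615): [(20.192, 8.7764) (9.6024, 5.8751) (4.7265, 0) (21.8415, 0)]  |A|=99.1379
5. ⊥bis P5·P3 via (21.425,8.74): [(20.192, 8.7764) (9.6024, 5.8751) (4.7265, 0) (21.8415, 0)]  |A|=99.1379
6. ⊥bis P5·P4 via (20.19,1.385): [(20.1064, 8.7529) (9.6024, 5.8751) (4.7265, 0) (20.2057, 0)]  |A|=91.5843
7. canonical 4-gon: [(20.1064, 8.7529) (9.6024, 5.8751) (4.7265, 0) (20.2057, 0)]
8. shoelace: 91.5843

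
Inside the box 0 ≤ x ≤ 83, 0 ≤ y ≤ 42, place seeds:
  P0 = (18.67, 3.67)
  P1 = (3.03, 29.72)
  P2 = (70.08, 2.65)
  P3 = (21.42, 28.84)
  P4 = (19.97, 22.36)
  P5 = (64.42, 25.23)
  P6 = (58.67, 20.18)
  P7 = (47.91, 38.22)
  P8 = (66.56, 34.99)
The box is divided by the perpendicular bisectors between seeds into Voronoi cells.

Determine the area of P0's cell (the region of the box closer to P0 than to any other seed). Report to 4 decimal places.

1. box [0,83]×[0,42]: [(0, 0) (83, 0) (83, 42) (0, 42)]
2. ⊥bis P0·P1 via (10.85,16.695): [(0, 10.1808) (0, 0) (83, 0) (83, 42) (52.998, 42)]  |A|=2642.8234
3. ⊥bis P0·P2 via (44.375,3.16): [(45.0509, 37.2287) (0, 10.1808) (0, 0) (44.3123, 0)]  |A|=1054.1727
4. ⊥bis P0·P3 via (20.045,16.255): [(44.5816, 13.5742) (11.6456, 17.1727) (0, 10.1808) (0, 0) (44.3123, 0)]  |A|=663.7863
5. ⊥bis P0·P4 via (19.32,13.015): [(44.5357, 11.2611) (6.2364, 13.925) (0, 10.1808) (0, 0) (44.3123, 0)]  |A|=556.2151
6. ⊥bis P0·P5 via (41.545,14.45): [(44.4756, 8.2313) (42.9974, 11.3681) (6.2364, 13.925) (0, 10.1808) (0, 0) (44.3123, 0)]  |A|=553.8814
7. ⊥bis P0·P6 via (38.67,11.925): [(38.7787, 11.6615) (6.2364, 13.925) (0, 10.1808) (0, 0) (43.592, 0)]  |A|=519.5558
8. ⊥bis P0·P7 via (33.29,20.945): [(38.7787, 11.6615) (6.2364, 13.925) (0, 10.1808) (0, 0) (43.592, 0)]  |A|=519.5558
9. ⊥bis P0·P8 via (42.615,19.33): [(38.7787, 11.6615) (6.2364, 13.925) (0, 10.1808) (0, 0) (43.592, 0)]  |A|=519.5558
10. canonical 5-gon: [(38.7787, 11.6615) (6.2364, 13.925) (0, 10.1808) (0, 0) (43.592, 0)]
11. shoelace: 519.5558

Area of P0's cell: 519.5558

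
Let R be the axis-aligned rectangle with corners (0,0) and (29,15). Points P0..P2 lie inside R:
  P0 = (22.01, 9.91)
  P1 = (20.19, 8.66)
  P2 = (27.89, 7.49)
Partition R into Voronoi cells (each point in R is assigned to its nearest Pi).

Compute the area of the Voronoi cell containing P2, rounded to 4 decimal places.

1. box [0,29]×[0,15]: [(0, 0) (29, 0) (29, 15) (0, 15)]
2. ⊥bis P2·P0 via (24.95,8.7): [(21.3694, 0) (29, 0) (29, 15) (27.5429, 15)]  |A|=68.1582
3. ⊥bis P2·P1 via (24.04,8.075): [(23.6579, 5.5606) (22.813, 0) (29, 0) (29, 15) (27.5429, 15)]  |A|=64.1444
4. canonical 5-gon: [(23.6579, 5.5606) (22.813, 0) (29, 0) (29, 15) (27.5429, 15)]
5. shoelace: 64.1444

Area of P2's cell: 64.1444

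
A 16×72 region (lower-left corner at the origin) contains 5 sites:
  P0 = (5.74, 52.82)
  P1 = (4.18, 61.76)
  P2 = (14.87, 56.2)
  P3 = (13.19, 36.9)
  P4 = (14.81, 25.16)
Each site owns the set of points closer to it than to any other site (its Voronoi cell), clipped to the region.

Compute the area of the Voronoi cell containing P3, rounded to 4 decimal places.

1. box [0,16]×[0,72]: [(0, 0) (16, 0) (16, 72) (0, 72)]
2. ⊥bis P3·P0 via (9.465,44.86): [(0, 40.4307) (0, 0) (16, 0) (16, 47.9182)]  |A|=706.7909
3. ⊥bis P3·P1 via (8.685,49.33): [(0, 40.4307) (0, 0) (16, 0) (16, 47.9182)]  |A|=706.7909
4. ⊥bis P3·P2 via (14.03,46.55): [(13.2259, 46.62) (0, 40.4307) (0, 0) (16, 0) (16, 46.3785)]  |A|=704.6554
5. ⊥bis P3·P4 via (14,31.03): [(13.2259, 46.62) (0, 40.4307) (0, 29.0981) (16, 31.306) (16, 46.3785)]  |A|=221.4224
6. canonical 5-gon: [(13.2259, 46.62) (0, 40.4307) (0, 29.0981) (16, 31.306) (16, 46.3785)]
7. shoelace: 221.4224

Area of P3's cell: 221.4224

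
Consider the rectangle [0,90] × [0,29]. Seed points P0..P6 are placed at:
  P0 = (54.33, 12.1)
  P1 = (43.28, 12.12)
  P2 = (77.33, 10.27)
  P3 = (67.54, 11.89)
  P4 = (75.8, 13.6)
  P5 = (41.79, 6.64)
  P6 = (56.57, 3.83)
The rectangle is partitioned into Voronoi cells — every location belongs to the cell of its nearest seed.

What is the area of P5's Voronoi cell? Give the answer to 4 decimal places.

1. box [0,90]×[0,29]: [(0, 0) (90, 0) (90, 29) (0, 29)]
2. ⊥bis P5·P0 via (48.06,9.37): [(0, 0) (52.1398, 0) (39.513, 29) (0, 29)]  |A|=1328.9645
3. ⊥bis P5·P1 via (42.535,9.38): [(0, 20.9452) (0, 0) (52.1398, 0) (48.797, 7.6774)]  |A|=711.179
4. ⊥bis P5·P2 via (59.56,8.455): [(0, 20.9452) (0, 0) (52.1398, 0) (48.797, 7.6774)]  |A|=711.179
5. ⊥bis P5·P3 via (54.665,9.265): [(0, 20.9452) (0, 0) (52.1398, 0) (48.797, 7.6774)]  |A|=711.179
6. ⊥bis P5·P4 via (58.795,10.12): [(0, 20.9452) (0, 0) (52.1398, 0) (48.797, 7.6774)]  |A|=711.179
7. ⊥bis P5·P6 via (49.18,5.235): [(0, 20.9452) (0, 0) (48.1847, 0) (49.3868, 6.3227) (48.797, 7.6774)]  |A|=698.6757
8. canonical 5-gon: [(0, 20.9452) (0, 0) (48.1847, 0) (49.3868, 6.3227) (48.797, 7.6774)]
9. shoelace: 698.6757

Area of P5's cell: 698.6757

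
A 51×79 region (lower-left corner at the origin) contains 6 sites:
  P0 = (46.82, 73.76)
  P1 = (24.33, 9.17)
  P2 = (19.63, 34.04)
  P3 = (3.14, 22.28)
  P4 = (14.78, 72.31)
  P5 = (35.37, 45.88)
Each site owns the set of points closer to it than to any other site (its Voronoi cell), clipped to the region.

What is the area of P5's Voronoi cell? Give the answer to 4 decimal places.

Area of P5's cell: 872.9249

1. box [0,51]×[0,79]: [(0, 0) (51, 0) (51, 79) (0, 79)]
2. ⊥bis P5·P0 via (41.095,59.82): [(0, 76.6973) (0, 0) (51, 0) (51, 55.7521)]  |A|=3377.4592
3. ⊥bis P5·P1 via (29.85,27.525): [(0, 76.6973) (0, 36.502) (51, 21.1644) (51, 55.7521)]  |A|=1906.966
4. ⊥bis P5·P2 via (27.5,39.96): [(0, 76.6973) (0, 76.5183) (38.9015, 24.8029) (51, 21.1644) (51, 55.7521)]  |A|=1128.6176
5. ⊥bis P5·P3 via (19.255,34.08): [(0, 76.6973) (0, 76.5183) (38.9015, 24.8029) (51, 21.1644) (51, 55.7521)]  |A|=1128.6176
6. ⊥bis P5·P4 via (25.075,59.095): [(31.2144, 63.8778) (17.5285, 53.216) (38.9015, 24.8029) (51, 21.1644) (51, 55.7521)]  |A|=872.9249
7. canonical 5-gon: [(31.2144, 63.8778) (17.5285, 53.216) (38.9015, 24.8029) (51, 21.1644) (51, 55.7521)]
8. shoelace: 872.9249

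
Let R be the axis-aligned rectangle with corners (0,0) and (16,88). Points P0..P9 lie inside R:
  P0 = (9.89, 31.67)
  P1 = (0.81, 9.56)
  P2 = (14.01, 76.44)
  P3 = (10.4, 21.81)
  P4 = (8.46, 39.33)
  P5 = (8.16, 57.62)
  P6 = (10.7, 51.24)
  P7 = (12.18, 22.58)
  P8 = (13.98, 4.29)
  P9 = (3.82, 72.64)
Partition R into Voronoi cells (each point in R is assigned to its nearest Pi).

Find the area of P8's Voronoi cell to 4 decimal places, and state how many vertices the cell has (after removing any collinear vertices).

1. box [0,16]×[0,88]: [(0, 0) (16, 0) (16, 88) (0, 88)]
2. ⊥bis P8·P0 via (11.935,17.98): [(0, 16.1972) (0, 0) (16, 0) (16, 18.5872)]  |A|=278.2751
3. ⊥bis P8·P1 via (7.395,6.925): [(11.8113, 17.9615) (4.6239, 0) (16, 0) (16, 18.5872)]  |A|=141.0939
4. ⊥bis P8·P2 via (13.995,40.365): [(11.8113, 17.9615) (4.6239, 0) (16, 0) (16, 18.5872)]  |A|=141.0939
5. ⊥bis P8·P3 via (12.19,13.05): [(9.6372, 12.5284) (4.6239, 0) (16, 0) (16, 13.8285)]  |A|=115.2558
6. ⊥bis P8·P4 via (11.22,21.81): [(9.6372, 12.5284) (4.6239, 0) (16, 0) (16, 13.8285)]  |A|=115.2558
7. ⊥bis P8·P5 via (11.07,30.955): [(9.6372, 12.5284) (4.6239, 0) (16, 0) (16, 13.8285)]  |A|=115.2558
8. ⊥bis P8·P6 via (12.34,27.765): [(9.6372, 12.5284) (4.6239, 0) (16, 0) (16, 13.8285)]  |A|=115.2558
9. ⊥bis P8·P7 via (13.08,13.435): [(14.9978, 13.6237) (9.6372, 12.5284) (4.6239, 0) (16, 0) (16, 13.7224)]  |A|=115.2026
10. ⊥bis P8·P9 via (8.9,38.465): [(14.9978, 13.6237) (9.6372, 12.5284) (4.6239, 0) (16, 0) (16, 13.7224)]  |A|=115.2026
11. canonical 5-gon: [(14.9978, 13.6237) (9.6372, 12.5284) (4.6239, 0) (16, 0) (16, 13.7224)]
12. shoelace: 115.2026

Area of P8's cell: 115.2026 (5 vertices)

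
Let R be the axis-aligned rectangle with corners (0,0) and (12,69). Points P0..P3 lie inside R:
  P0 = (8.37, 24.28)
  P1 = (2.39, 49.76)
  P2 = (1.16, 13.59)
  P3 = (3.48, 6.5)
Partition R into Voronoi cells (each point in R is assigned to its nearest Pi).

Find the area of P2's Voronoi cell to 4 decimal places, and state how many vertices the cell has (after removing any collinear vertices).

1. box [0,12]×[0,69]: [(0, 0) (12, 0) (12, 69) (0, 69)]
2. ⊥bis P2·P0 via (4.765,18.935): [(0, 22.1488) (0, 0) (12, 0) (12, 14.0553)]  |A|=217.2245
3. ⊥bis P2·P1 via (1.775,31.675): [(0, 22.1488) (0, 0) (12, 0) (12, 14.0553)]  |A|=217.2245
4. ⊥bis P2·P3 via (2.32,10.045): [(0, 22.1488) (0, 9.2858) (12, 13.2125) (12, 14.0553)]  |A|=82.2344
5. canonical 4-gon: [(0, 22.1488) (0, 9.2858) (12, 13.2125) (12, 14.0553)]
6. shoelace: 82.2344

Area of P2's cell: 82.2344 (4 vertices)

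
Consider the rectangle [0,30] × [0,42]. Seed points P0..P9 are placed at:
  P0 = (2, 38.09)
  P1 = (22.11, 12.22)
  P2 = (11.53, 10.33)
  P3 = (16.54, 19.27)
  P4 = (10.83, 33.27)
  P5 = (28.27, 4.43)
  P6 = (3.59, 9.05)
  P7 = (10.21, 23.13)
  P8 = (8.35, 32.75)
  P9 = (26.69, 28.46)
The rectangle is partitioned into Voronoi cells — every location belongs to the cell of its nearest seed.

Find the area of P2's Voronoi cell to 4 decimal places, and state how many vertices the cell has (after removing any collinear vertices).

Area of P2's cell: 148.2286 (6 vertices)

1. box [0,30]×[0,42]: [(0, 0) (30, 0) (30, 42) (0, 42)]
2. ⊥bis P2·P0 via (6.765,24.21): [(0, 21.8876) (0, 0) (30, 0) (30, 32.1866)]  |A|=811.1122
3. ⊥bis P2·P1 via (16.82,11.275): [(14.0618, 26.715) (0, 21.8876) (0, 0) (18.8342, 0)]  |A|=405.4667
4. ⊥bis P2·P3 via (14.035,14.8): [(16.4301, 13.4578) (0.8605, 22.183) (0, 21.8876) (0, 0) (18.8342, 0)]  |A|=312.5943
5. ⊥bis P2·P4 via (11.18,21.8): [(16.4301, 13.4578) (2.0416, 21.5211) (0, 21.4588) (0, 0) (18.8342, 0)]  |A|=311.6974
6. ⊥bis P2·P5 via (19.9,7.38): [(18.3178, 2.8907) (16.4301, 13.4578) (2.0416, 21.5211) (0, 21.4588) (0, 0) (17.2989, 0)]  |A|=309.4785
7. ⊥bis P2·P6 via (7.56,9.69): [(18.3178, 2.8907) (16.4301, 13.4578) (6.0113, 19.2965) (9.1221, 0) (17.2989, 0)]  |A|=154.5732
8. ⊥bis P2·P7 via (10.87,16.73): [(18.3178, 2.8907) (16.4301, 13.4578) (10.6344, 16.7057) (6.4978, 16.2791) (9.1221, 0) (17.2989, 0)]  |A|=148.2286
9. ⊥bis P2·P8 via (9.94,21.54): [(18.3178, 2.8907) (16.4301, 13.4578) (10.6344, 16.7057) (6.4978, 16.2791) (9.1221, 0) (17.2989, 0)]  |A|=148.2286
10. ⊥bis P2·P9 via (19.11,19.395): [(18.3178, 2.8907) (16.4301, 13.4578) (10.6344, 16.7057) (6.4978, 16.2791) (9.1221, 0) (17.2989, 0)]  |A|=148.2286
11. canonical 6-gon: [(18.3178, 2.8907) (16.4301, 13.4578) (10.6344, 16.7057) (6.4978, 16.2791) (9.1221, 0) (17.2989, 0)]
12. shoelace: 148.2286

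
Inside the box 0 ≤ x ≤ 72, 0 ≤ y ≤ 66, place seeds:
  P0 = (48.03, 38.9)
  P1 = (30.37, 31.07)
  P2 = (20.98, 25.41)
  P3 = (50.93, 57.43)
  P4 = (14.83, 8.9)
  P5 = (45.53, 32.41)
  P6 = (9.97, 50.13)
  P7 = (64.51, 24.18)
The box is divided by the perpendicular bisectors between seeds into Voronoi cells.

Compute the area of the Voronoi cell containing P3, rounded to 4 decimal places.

Area of P3's cell: 761.0079

1. box [0,72]×[0,66]: [(0, 0) (72, 0) (72, 66) (0, 66)]
2. ⊥bis P3·P0 via (49.48,48.165): [(0, 55.9088) (72, 44.6406) (72, 66) (0, 66)]  |A|=1132.2245
3. ⊥bis P3·P1 via (40.65,44.25): [(32.1541, 50.8766) (72, 44.6406) (72, 66) (12.7643, 66)]  |A|=873.4672
4. ⊥bis P3·P2 via (35.955,41.42): [(32.1541, 50.8766) (72, 44.6406) (72, 66) (12.7643, 66)]  |A|=873.4672
5. ⊥bis P3·P4 via (32.88,33.165): [(32.1541, 50.8766) (72, 44.6406) (72, 66) (12.7643, 66)]  |A|=873.4672
6. ⊥bis P3·P5 via (48.23,44.92): [(32.1541, 50.8766) (72, 44.6406) (72, 66) (12.7643, 66)]  |A|=873.4672
7. ⊥bis P3·P6 via (30.45,53.78): [(30.7759, 51.9515) (32.1541, 50.8766) (72, 44.6406) (72, 66) (28.2721, 66)]  |A|=764.5366
8. ⊥bis P3·P7 via (57.72,40.805): [(30.7759, 51.9515) (32.1541, 50.8766) (68.4655, 45.1937) (72, 46.6373) (72, 66) (28.2721, 66)]  |A|=761.0079
9. canonical 6-gon: [(30.7759, 51.9515) (32.1541, 50.8766) (68.4655, 45.1937) (72, 46.6373) (72, 66) (28.2721, 66)]
10. shoelace: 761.0079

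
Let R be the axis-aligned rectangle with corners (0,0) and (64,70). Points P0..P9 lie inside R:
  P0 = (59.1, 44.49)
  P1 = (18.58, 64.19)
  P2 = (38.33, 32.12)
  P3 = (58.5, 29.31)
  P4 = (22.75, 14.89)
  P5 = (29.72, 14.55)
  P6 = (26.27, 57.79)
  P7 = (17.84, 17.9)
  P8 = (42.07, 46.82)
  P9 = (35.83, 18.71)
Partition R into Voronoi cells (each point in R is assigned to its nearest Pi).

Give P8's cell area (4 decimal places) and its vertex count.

1. box [0,64]×[0,70]: [(0, 0) (64, 0) (64, 70) (0, 70)]
2. ⊥bis P8·P0 via (50.585,45.655): [(0, 0) (44.3386, 0) (53.9158, 70) (0, 70)]  |A|=3438.9048
3. ⊥bis P8·P1 via (30.325,55.505): [(0, 14.4955) (0, 0) (44.3386, 0) (53.9158, 70) (41.0435, 70)]  |A|=2299.8555
4. ⊥bis P8·P2 via (40.2,39.47): [(21.9089, 44.1237) (49.4179, 37.1248) (53.9158, 70) (41.0435, 70)]  |A|=634.4667
5. ⊥bis P8·P3 via (50.285,38.065): [(21.9089, 44.1237) (49.3117, 37.1518) (49.4378, 37.27) (53.9158, 70) (41.0435, 70)]  |A|=634.4588
6. ⊥bis P8·P4 via (32.41,30.855): [(21.9089, 44.1237) (49.3117, 37.1518) (49.4378, 37.27) (53.9158, 70) (41.0435, 70)]  |A|=634.4588
7. ⊥bis P8·P5 via (35.895,30.685): [(21.9089, 44.1237) (49.3117, 37.1518) (49.4378, 37.27) (53.9158, 70) (41.0435, 70)]  |A|=634.4588
8. ⊥bis P8·P6 via (34.17,52.305): [(27.5017, 42.7007) (49.3117, 37.1518) (49.4378, 37.27) (53.9158, 70) (46.4557, 70)]  |A|=474.6101
9. ⊥bis P8·P7 via (29.955,32.36): [(27.5017, 42.7007) (49.3117, 37.1518) (49.4378, 37.27) (53.9158, 70) (46.4557, 70)]  |A|=474.6101
10. ⊥bis P8·P9 via (38.95,32.765): [(27.5017, 42.7007) (49.3117, 37.1518) (49.4378, 37.27) (53.9158, 70) (46.4557, 70)]  |A|=474.6101
11. canonical 5-gon: [(27.5017, 42.7007) (49.3117, 37.1518) (49.4378, 37.27) (53.9158, 70) (46.4557, 70)]
12. shoelace: 474.6101

Area of P8's cell: 474.6101 (5 vertices)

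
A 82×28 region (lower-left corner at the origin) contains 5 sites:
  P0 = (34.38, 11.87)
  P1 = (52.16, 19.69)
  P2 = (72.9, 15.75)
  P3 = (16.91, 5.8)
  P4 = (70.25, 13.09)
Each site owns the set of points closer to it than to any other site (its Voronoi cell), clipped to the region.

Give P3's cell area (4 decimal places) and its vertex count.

1. box [0,82]×[0,28]: [(0, 0) (82, 0) (82, 28) (0, 28)]
2. ⊥bis P3·P0 via (25.645,8.835): [(0, 0) (28.7147, 0) (18.9861, 28) (0, 28)]  |A|=667.8114
3. ⊥bis P3·P1 via (34.535,12.745): [(0, 0) (28.7147, 0) (18.9861, 28) (0, 28)]  |A|=667.8114
4. ⊥bis P3·P2 via (44.905,10.775): [(0, 0) (28.7147, 0) (18.9861, 28) (0, 28)]  |A|=667.8114
5. ⊥bis P3·P4 via (43.58,9.445): [(0, 0) (28.7147, 0) (18.9861, 28) (0, 28)]  |A|=667.8114
6. canonical 4-gon: [(0, 0) (28.7147, 0) (18.9861, 28) (0, 28)]
7. shoelace: 667.8114

Area of P3's cell: 667.8114 (4 vertices)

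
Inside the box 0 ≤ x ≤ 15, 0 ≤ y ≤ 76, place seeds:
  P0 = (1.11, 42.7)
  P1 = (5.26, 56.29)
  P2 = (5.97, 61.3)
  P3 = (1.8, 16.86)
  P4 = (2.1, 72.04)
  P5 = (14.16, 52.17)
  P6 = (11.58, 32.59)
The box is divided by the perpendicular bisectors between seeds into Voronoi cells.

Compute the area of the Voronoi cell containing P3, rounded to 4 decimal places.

1. box [0,15]×[0,76]: [(0, 0) (15, 0) (15, 76) (0, 76)]
2. ⊥bis P3·P0 via (1.455,29.78): [(0, 29.7411) (0, 0) (15, 0) (15, 30.1417)]  |A|=449.1213
3. ⊥bis P3·P1 via (3.53,36.575): [(0, 29.7411) (0, 0) (15, 0) (15, 30.1417)]  |A|=449.1213
4. ⊥bis P3·P2 via (3.885,39.08): [(0, 29.7411) (0, 0) (15, 0) (15, 30.1417)]  |A|=449.1213
5. ⊥bis P3·P4 via (1.95,44.45): [(0, 29.7411) (0, 0) (15, 0) (15, 30.1417)]  |A|=449.1213
6. ⊥bis P3·P5 via (7.98,34.515): [(0, 29.7411) (0, 0) (15, 0) (15, 30.1417)]  |A|=449.1213
7. ⊥bis P3·P6 via (6.69,24.725): [(0, 28.8845) (0, 0) (15, 0) (15, 19.5583)]  |A|=363.3208
8. canonical 4-gon: [(0, 28.8845) (0, 0) (15, 0) (15, 19.5583)]
9. shoelace: 363.3208

Area of P3's cell: 363.3208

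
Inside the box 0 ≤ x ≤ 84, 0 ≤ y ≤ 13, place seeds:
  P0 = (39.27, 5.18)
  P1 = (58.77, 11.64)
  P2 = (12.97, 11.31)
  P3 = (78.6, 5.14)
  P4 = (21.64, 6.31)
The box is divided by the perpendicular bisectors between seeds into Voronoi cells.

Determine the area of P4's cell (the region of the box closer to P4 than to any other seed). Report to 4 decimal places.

1. box [0,84]×[0,13]: [(0, 0) (84, 0) (84, 13) (0, 13)]
2. ⊥bis P4·P0 via (30.455,5.745): [(0, 0) (30.0868, 0) (30.92, 13) (0, 13)]  |A|=396.5441
3. ⊥bis P4·P1 via (40.205,8.975): [(0, 0) (30.0868, 0) (30.92, 13) (0, 13)]  |A|=396.5441
4. ⊥bis P4·P2 via (17.305,8.81): [(12.2243, 0) (30.0868, 0) (30.92, 13) (19.7214, 13)]  |A|=188.8974
5. ⊥bis P4·P3 via (50.12,5.725): [(12.2243, 0) (30.0868, 0) (30.92, 13) (19.7214, 13)]  |A|=188.8974
6. canonical 4-gon: [(12.2243, 0) (30.0868, 0) (30.92, 13) (19.7214, 13)]
7. shoelace: 188.8974

Area of P4's cell: 188.8974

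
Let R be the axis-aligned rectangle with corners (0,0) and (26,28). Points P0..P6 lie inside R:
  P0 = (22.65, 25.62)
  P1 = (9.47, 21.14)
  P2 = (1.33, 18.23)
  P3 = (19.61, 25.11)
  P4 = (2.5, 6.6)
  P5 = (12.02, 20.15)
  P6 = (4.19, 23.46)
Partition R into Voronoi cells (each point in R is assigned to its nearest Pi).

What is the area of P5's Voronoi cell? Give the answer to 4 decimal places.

1. box [0,26]×[0,28]: [(0, 0) (26, 0) (26, 28) (0, 28)]
2. ⊥bis P5·P0 via (17.335,22.885): [(0, 0) (26, 0) (26, 6.0461) (14.7029, 28) (0, 28)]  |A|=603.9923
3. ⊥bis P5·P1 via (10.745,20.645): [(2.7299, 0) (26, 0) (26, 6.0461) (14.7029, 28) (13.6005, 28)]  |A|=375.3674
4. ⊥bis P5·P2 via (6.675,19.19): [(7.7837, 13.0173) (10.1217, 0) (26, 0) (26, 6.0461) (14.7029, 28) (13.6005, 28)]  |A|=327.2568
5. ⊥bis P5·P3 via (15.815,22.63): [(13.1179, 26.7571) (7.7837, 13.0173) (10.1217, 0) (26, 0) (26, 6.0461) (23.583, 10.743)]  |A|=307.3775
6. ⊥bis P5·P4 via (7.26,13.375): [(13.1179, 26.7571) (7.7837, 13.0173) (7.7858, 13.0056) (26, 0.2086) (26, 6.0461) (23.583, 10.743)]  |A|=202.2241
7. ⊥bis P5·P6 via (8.105,21.805): [(13.1179, 26.7571) (7.7837, 13.0173) (7.7858, 13.0056) (26, 0.2086) (26, 6.0461) (23.583, 10.743)]  |A|=202.2241
8. canonical 6-gon: [(13.1179, 26.7571) (7.7837, 13.0173) (7.7858, 13.0056) (26, 0.2086) (26, 6.0461) (23.583, 10.743)]
9. shoelace: 202.2241

Area of P5's cell: 202.2241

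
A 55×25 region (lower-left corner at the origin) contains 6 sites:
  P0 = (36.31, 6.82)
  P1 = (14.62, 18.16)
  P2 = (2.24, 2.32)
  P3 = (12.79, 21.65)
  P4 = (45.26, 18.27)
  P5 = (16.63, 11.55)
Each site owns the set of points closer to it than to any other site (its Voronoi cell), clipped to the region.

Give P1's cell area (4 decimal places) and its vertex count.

Area of P1's cell: 150.3969 (6 vertices)

1. box [0,55]×[0,25]: [(0, 0) (55, 0) (55, 25) (0, 25)]
2. ⊥bis P1·P0 via (25.465,12.49): [(0, 0) (18.935, 0) (32.0055, 25) (0, 25)]  |A|=636.7557
3. ⊥bis P1·P2 via (8.43,10.24): [(0, 16.8286) (19.6883, 1.4409) (32.0055, 25) (0, 25)]  |A|=457.4508
4. ⊥bis P1·P3 via (13.705,19.905): [(3.1471, 14.3689) (19.6883, 1.4409) (32.0055, 25) (23.4217, 25)]  |A|=320.0936
5. ⊥bis P1·P4 via (29.94,18.215): [(3.1471, 14.3689) (19.6883, 1.4409) (29.9299, 21.03) (29.9156, 25) (23.4217, 25)]  |A|=315.9453
6. ⊥bis P1·P5 via (15.625,14.855): [(3.1471, 14.3689) (6.1944, 11.9873) (28.7953, 18.8599) (29.9299, 21.03) (29.9156, 25) (23.4217, 25)]  |A|=150.3969
7. canonical 6-gon: [(3.1471, 14.3689) (6.1944, 11.9873) (28.7953, 18.8599) (29.9299, 21.03) (29.9156, 25) (23.4217, 25)]
8. shoelace: 150.3969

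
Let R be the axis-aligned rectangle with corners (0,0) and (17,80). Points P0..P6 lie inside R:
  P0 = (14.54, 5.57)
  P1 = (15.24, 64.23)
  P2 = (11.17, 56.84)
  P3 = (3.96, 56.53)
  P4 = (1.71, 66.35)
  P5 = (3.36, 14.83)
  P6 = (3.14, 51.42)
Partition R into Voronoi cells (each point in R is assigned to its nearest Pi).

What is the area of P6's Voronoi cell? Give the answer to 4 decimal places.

1. box [0,17]×[0,80]: [(0, 0) (17, 0) (17, 80) (0, 80)]
2. ⊥bis P6·P0 via (8.84,28.495): [(0, 26.2971) (17, 30.5239) (17, 80) (0, 80)]  |A|=877.0221
3. ⊥bis P6·P1 via (9.19,57.825): [(0, 66.5056) (0, 26.2971) (17, 30.5239) (17, 50.4479)]  |A|=511.127
4. ⊥bis P6·P2 via (7.155,54.13): [(0, 64.7305) (0, 26.2971) (17, 30.5239) (17, 39.5441)]  |A|=403.3565
5. ⊥bis P6·P3 via (3.55,53.975): [(7.7102, 53.3074) (0, 54.5447) (0, 26.2971) (17, 30.5239) (17, 39.5441)]  |A|=364.089
6. ⊥bis P6·P4 via (2.425,58.885): [(7.7102, 53.3074) (0, 54.5447) (0, 26.2971) (17, 30.5239) (17, 39.5441)]  |A|=364.089
7. ⊥bis P6·P5 via (3.25,33.125): [(7.7102, 53.3074) (0, 54.5447) (0, 33.1055) (17, 33.2077) (17, 39.5441)]  |A|=283.4053
8. canonical 5-gon: [(7.7102, 53.3074) (0, 54.5447) (0, 33.1055) (17, 33.2077) (17, 39.5441)]
9. shoelace: 283.4053

Area of P6's cell: 283.4053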